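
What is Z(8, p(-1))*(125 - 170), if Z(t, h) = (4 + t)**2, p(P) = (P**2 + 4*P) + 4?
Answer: -6480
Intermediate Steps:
p(P) = 4 + P**2 + 4*P
Z(8, p(-1))*(125 - 170) = (4 + 8)**2*(125 - 170) = 12**2*(-45) = 144*(-45) = -6480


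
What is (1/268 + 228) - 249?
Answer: -5627/268 ≈ -20.996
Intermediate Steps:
(1/268 + 228) - 249 = 61105/268 - 249 = -5627/268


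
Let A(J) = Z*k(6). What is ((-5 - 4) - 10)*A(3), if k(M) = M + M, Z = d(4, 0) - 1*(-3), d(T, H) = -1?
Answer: -456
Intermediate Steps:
Z = 2 (Z = -1 - 1*(-3) = -1 + 3 = 2)
k(M) = 2*M
A(J) = 24 (A(J) = 2*(2*6) = 2*12 = 24)
((-5 - 4) - 10)*A(3) = ((-5 - 4) - 10)*24 = (-9 - 10)*24 = -19*24 = -456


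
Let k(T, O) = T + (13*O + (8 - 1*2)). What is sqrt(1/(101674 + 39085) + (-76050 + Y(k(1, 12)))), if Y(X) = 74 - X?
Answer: 30*I*sqrt(1676165913745)/140759 ≈ 275.93*I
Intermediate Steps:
k(T, O) = 6 + T + 13*O (k(T, O) = T + (13*O + (8 - 2)) = T + (13*O + 6) = T + (6 + 13*O) = 6 + T + 13*O)
sqrt(1/(101674 + 39085) + (-76050 + Y(k(1, 12)))) = sqrt(1/(101674 + 39085) + (-76050 + (74 - (6 + 1 + 13*12)))) = sqrt(1/140759 + (-76050 + (74 - (6 + 1 + 156)))) = sqrt(1/140759 + (-76050 + (74 - 1*163))) = sqrt(1/140759 + (-76050 + (74 - 163))) = sqrt(1/140759 + (-76050 - 89)) = sqrt(1/140759 - 76139) = sqrt(-10717249500/140759) = 30*I*sqrt(1676165913745)/140759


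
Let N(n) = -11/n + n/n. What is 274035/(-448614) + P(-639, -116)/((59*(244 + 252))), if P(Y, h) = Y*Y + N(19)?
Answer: 554671261523/41572760304 ≈ 13.342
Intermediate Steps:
N(n) = 1 - 11/n (N(n) = -11/n + 1 = 1 - 11/n)
P(Y, h) = 8/19 + Y**2 (P(Y, h) = Y*Y + (-11 + 19)/19 = Y**2 + (1/19)*8 = Y**2 + 8/19 = 8/19 + Y**2)
274035/(-448614) + P(-639, -116)/((59*(244 + 252))) = 274035/(-448614) + (8/19 + (-639)**2)/((59*(244 + 252))) = 274035*(-1/448614) + (8/19 + 408321)/((59*496)) = -91345/149538 + (7758107/19)/29264 = -91345/149538 + (7758107/19)*(1/29264) = -91345/149538 + 7758107/556016 = 554671261523/41572760304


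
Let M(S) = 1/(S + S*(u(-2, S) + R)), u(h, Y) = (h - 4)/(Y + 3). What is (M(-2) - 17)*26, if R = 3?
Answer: -871/2 ≈ -435.50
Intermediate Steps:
u(h, Y) = (-4 + h)/(3 + Y)
M(S) = 1/(S + S*(3 - 6/(3 + S))) (M(S) = 1/(S + S*((-4 - 2)/(3 + S) + 3)) = 1/(S + S*(-6/(3 + S) + 3)) = 1/(S + S*(3 - 6/(3 + S))))
(M(-2) - 17)*26 = ((½)*(3 - 2)/(-2*(3 + 2*(-2))) - 17)*26 = ((½)*(-½)*1/(3 - 4) - 17)*26 = ((½)*(-½)*1/(-1) - 17)*26 = ((½)*(-½)*(-1)*1 - 17)*26 = (¼ - 17)*26 = -67/4*26 = -871/2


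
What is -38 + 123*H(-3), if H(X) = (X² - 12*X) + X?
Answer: 5128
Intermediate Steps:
H(X) = X² - 11*X
-38 + 123*H(-3) = -38 + 123*(-3*(-11 - 3)) = -38 + 123*(-3*(-14)) = -38 + 123*42 = -38 + 5166 = 5128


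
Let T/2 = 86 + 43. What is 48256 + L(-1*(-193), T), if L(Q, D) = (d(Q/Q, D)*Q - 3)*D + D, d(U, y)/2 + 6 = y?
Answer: 25143916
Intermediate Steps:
d(U, y) = -12 + 2*y
T = 258 (T = 2*(86 + 43) = 2*129 = 258)
L(Q, D) = D + D*(-3 + Q*(-12 + 2*D)) (L(Q, D) = ((-12 + 2*D)*Q - 3)*D + D = (Q*(-12 + 2*D) - 3)*D + D = (-3 + Q*(-12 + 2*D))*D + D = D*(-3 + Q*(-12 + 2*D)) + D = D + D*(-3 + Q*(-12 + 2*D)))
48256 + L(-1*(-193), T) = 48256 + 2*258*(-1 + (-1*(-193))*(-6 + 258)) = 48256 + 2*258*(-1 + 193*252) = 48256 + 2*258*(-1 + 48636) = 48256 + 2*258*48635 = 48256 + 25095660 = 25143916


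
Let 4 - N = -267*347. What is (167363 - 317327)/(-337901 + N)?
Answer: 37491/61312 ≈ 0.61148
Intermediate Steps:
N = 92653 (N = 4 - (-267)*347 = 4 - 1*(-92649) = 4 + 92649 = 92653)
(167363 - 317327)/(-337901 + N) = (167363 - 317327)/(-337901 + 92653) = -149964/(-245248) = -149964*(-1/245248) = 37491/61312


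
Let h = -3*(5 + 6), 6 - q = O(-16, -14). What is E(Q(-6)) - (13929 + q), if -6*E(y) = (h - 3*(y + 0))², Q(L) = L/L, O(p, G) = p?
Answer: -14167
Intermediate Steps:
q = 22 (q = 6 - 1*(-16) = 6 + 16 = 22)
Q(L) = 1
h = -33 (h = -3*11 = -33)
E(y) = -(-33 - 3*y)²/6 (E(y) = -(-33 - 3*(y + 0))²/6 = -(-33 - 3*y)²/6)
E(Q(-6)) - (13929 + q) = -3*(11 + 1)²/2 - (13929 + 22) = -3/2*12² - 1*13951 = -3/2*144 - 13951 = -216 - 13951 = -14167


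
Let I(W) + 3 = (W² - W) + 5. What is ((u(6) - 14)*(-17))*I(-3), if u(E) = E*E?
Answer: -5236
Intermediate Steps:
I(W) = 2 + W² - W (I(W) = -3 + ((W² - W) + 5) = -3 + (5 + W² - W) = 2 + W² - W)
u(E) = E²
((u(6) - 14)*(-17))*I(-3) = ((6² - 14)*(-17))*(2 + (-3)² - 1*(-3)) = ((36 - 14)*(-17))*(2 + 9 + 3) = (22*(-17))*14 = -374*14 = -5236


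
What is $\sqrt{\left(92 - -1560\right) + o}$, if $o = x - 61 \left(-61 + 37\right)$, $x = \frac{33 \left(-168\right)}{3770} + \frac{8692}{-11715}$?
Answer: $\frac{2 \sqrt{607374081778035}}{883311} \approx 55.801$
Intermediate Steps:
$x = - \frac{1954336}{883311}$ ($x = \left(-5544\right) \frac{1}{3770} + 8692 \left(- \frac{1}{11715}\right) = - \frac{2772}{1885} - \frac{8692}{11715} = - \frac{1954336}{883311} \approx -2.2125$)
$o = \frac{1291212968}{883311}$ ($o = - \frac{1954336}{883311} - 61 \left(-61 + 37\right) = - \frac{1954336}{883311} - -1464 = - \frac{1954336}{883311} + 1464 = \frac{1291212968}{883311} \approx 1461.8$)
$\sqrt{\left(92 - -1560\right) + o} = \sqrt{\left(92 - -1560\right) + \frac{1291212968}{883311}} = \sqrt{\left(92 + 1560\right) + \frac{1291212968}{883311}} = \sqrt{1652 + \frac{1291212968}{883311}} = \sqrt{\frac{2750442740}{883311}} = \frac{2 \sqrt{607374081778035}}{883311}$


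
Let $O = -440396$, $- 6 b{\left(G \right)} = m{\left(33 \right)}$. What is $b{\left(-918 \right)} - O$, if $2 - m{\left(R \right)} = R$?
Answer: $\frac{2642407}{6} \approx 4.404 \cdot 10^{5}$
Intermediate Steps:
$m{\left(R \right)} = 2 - R$
$b{\left(G \right)} = \frac{31}{6}$ ($b{\left(G \right)} = - \frac{2 - 33}{6} = \left(- \frac{1}{6}\right) \left(-31\right) = \frac{31}{6}$)
$b{\left(-918 \right)} - O = \frac{31}{6} - -440396 = \frac{31}{6} + 440396 = \frac{2642407}{6}$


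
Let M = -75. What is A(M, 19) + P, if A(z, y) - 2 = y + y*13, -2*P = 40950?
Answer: -20207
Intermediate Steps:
P = -20475 (P = -1/2*40950 = -20475)
A(z, y) = 2 + 14*y (A(z, y) = 2 + (y + y*13) = 2 + (y + 13*y) = 2 + 14*y)
A(M, 19) + P = (2 + 14*19) - 20475 = (2 + 266) - 20475 = 268 - 20475 = -20207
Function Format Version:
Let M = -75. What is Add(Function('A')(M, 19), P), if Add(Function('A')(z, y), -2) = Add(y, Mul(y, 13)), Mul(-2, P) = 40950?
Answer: -20207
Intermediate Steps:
P = -20475 (P = Mul(Rational(-1, 2), 40950) = -20475)
Function('A')(z, y) = Add(2, Mul(14, y)) (Function('A')(z, y) = Add(2, Add(y, Mul(y, 13))) = Add(2, Add(y, Mul(13, y))) = Add(2, Mul(14, y)))
Add(Function('A')(M, 19), P) = Add(Add(2, Mul(14, 19)), -20475) = Add(Add(2, 266), -20475) = Add(268, -20475) = -20207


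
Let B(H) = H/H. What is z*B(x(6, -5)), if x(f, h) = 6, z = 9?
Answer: 9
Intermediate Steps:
B(H) = 1
z*B(x(6, -5)) = 9*1 = 9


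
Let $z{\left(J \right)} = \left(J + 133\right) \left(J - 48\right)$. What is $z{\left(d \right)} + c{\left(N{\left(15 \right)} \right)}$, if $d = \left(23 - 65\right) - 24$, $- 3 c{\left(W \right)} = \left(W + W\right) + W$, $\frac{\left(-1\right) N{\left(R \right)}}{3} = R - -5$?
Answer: $-7578$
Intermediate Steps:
$N{\left(R \right)} = -15 - 3 R$ ($N{\left(R \right)} = - 3 \left(R - -5\right) = - 3 \left(R + 5\right) = - 3 \left(5 + R\right) = -15 - 3 R$)
$c{\left(W \right)} = - W$ ($c{\left(W \right)} = - \frac{\left(W + W\right) + W}{3} = - \frac{2 W + W}{3} = - \frac{3 W}{3} = - W$)
$d = -66$ ($d = -42 - 24 = -66$)
$z{\left(J \right)} = \left(-48 + J\right) \left(133 + J\right)$ ($z{\left(J \right)} = \left(133 + J\right) \left(-48 + J\right) = \left(-48 + J\right) \left(133 + J\right)$)
$z{\left(d \right)} + c{\left(N{\left(15 \right)} \right)} = \left(-6384 + \left(-66\right)^{2} + 85 \left(-66\right)\right) - \left(-15 - 45\right) = \left(-6384 + 4356 - 5610\right) - \left(-15 - 45\right) = -7638 - -60 = -7638 + 60 = -7578$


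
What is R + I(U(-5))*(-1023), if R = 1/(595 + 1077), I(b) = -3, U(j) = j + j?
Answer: 5131369/1672 ≈ 3069.0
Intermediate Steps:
U(j) = 2*j
R = 1/1672 ≈ 0.00059809
R + I(U(-5))*(-1023) = 1/1672 - 3*(-1023) = 1/1672 + 3069 = 5131369/1672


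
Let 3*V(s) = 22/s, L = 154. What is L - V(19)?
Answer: 8756/57 ≈ 153.61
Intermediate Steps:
V(s) = 22/(3*s) (V(s) = (22/s)/3 = 22/(3*s))
L - V(19) = 154 - 22/(3*19) = 154 - 1*22/57 = 154 - 22/57 = 8756/57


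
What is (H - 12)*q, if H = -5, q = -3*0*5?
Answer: 0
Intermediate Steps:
q = 0 (q = 0*5 = 0)
(H - 12)*q = (-5 - 12)*0 = -17*0 = 0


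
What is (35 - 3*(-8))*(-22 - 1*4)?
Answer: -1534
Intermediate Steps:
(35 - 3*(-8))*(-22 - 1*4) = (35 + 24)*(-22 - 4) = 59*(-26) = -1534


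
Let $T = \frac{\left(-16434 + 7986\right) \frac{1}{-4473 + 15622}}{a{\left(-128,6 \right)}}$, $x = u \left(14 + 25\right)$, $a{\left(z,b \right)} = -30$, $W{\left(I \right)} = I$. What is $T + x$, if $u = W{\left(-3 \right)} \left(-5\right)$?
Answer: $\frac{32612233}{55745} \approx 585.03$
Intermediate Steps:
$u = 15$ ($u = \left(-3\right) \left(-5\right) = 15$)
$x = 585$ ($x = 15 \left(14 + 25\right) = 15 \cdot 39 = 585$)
$T = \frac{1408}{55745}$ ($T = \frac{\left(-16434 + 7986\right) \frac{1}{-4473 + 15622}}{-30} = - \frac{8448}{11149} \left(- \frac{1}{30}\right) = \left(-8448\right) \frac{1}{11149} \left(- \frac{1}{30}\right) = \left(- \frac{8448}{11149}\right) \left(- \frac{1}{30}\right) = \frac{1408}{55745} \approx 0.025258$)
$T + x = \frac{1408}{55745} + 585 = \frac{32612233}{55745}$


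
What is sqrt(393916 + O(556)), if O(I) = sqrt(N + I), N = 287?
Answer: sqrt(393916 + sqrt(843)) ≈ 627.65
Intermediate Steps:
O(I) = sqrt(287 + I)
sqrt(393916 + O(556)) = sqrt(393916 + sqrt(287 + 556)) = sqrt(393916 + sqrt(843))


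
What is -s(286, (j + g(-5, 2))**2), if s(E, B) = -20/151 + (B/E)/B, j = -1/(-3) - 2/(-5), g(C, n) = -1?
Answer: 5569/43186 ≈ 0.12895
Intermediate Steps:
j = 11/15 (j = -1*(-1/3) - 2*(-1/5) = 1/3 + 2/5 = 11/15 ≈ 0.73333)
s(E, B) = -20/151 + 1/E (s(E, B) = -20*1/151 + 1/E = -20/151 + 1/E)
-s(286, (j + g(-5, 2))**2) = -(-20/151 + 1/286) = -1*(-5569/43186) = 5569/43186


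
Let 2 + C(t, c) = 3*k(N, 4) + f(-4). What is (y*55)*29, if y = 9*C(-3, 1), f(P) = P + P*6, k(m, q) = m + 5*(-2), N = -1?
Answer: -904365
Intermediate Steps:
k(m, q) = -10 + m (k(m, q) = m - 10 = -10 + m)
f(P) = 7*P (f(P) = P + 6*P = 7*P)
C(t, c) = -63 (C(t, c) = -2 + (3*(-10 - 1) + 7*(-4)) = -2 + (3*(-11) - 28) = -2 + (-33 - 28) = -2 - 61 = -63)
y = -567 (y = 9*(-63) = -567)
(y*55)*29 = -567*55*29 = -31185*29 = -904365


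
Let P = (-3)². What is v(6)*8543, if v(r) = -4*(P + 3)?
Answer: -410064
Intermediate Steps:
P = 9
v(r) = -48 (v(r) = -4*(9 + 3) = -4*12 = -48)
v(6)*8543 = -48*8543 = -410064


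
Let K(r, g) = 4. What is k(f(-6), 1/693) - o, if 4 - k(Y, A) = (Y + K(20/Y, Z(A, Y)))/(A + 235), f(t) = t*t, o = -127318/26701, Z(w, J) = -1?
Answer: 4673502589/543552257 ≈ 8.5981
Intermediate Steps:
o = -127318/26701 (o = -127318*1/26701 = -127318/26701 ≈ -4.7683)
f(t) = t²
k(Y, A) = 4 - (4 + Y)/(235 + A) (k(Y, A) = 4 - (Y + 4)/(A + 235) = 4 - (4 + Y)/(235 + A))
k(f(-6), 1/693) - o = (936 - 1*(-6)² + 4/693)/(235 + 1/693) - 1*(-127318/26701) = (936 - 1*36 + 4*(1/693))/(235 + 1/693) + 127318/26701 = (936 - 36 + 4/693)/(162856/693) + 127318/26701 = (693/162856)*(623704/693) + 127318/26701 = 77963/20357 + 127318/26701 = 4673502589/543552257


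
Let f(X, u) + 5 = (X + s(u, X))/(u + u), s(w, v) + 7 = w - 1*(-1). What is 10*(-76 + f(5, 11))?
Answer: -8860/11 ≈ -805.45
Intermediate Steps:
s(w, v) = -6 + w (s(w, v) = -7 + (w - 1*(-1)) = -7 + (w + 1) = -7 + (1 + w) = -6 + w)
f(X, u) = -5 + (-6 + X + u)/(2*u) (f(X, u) = -5 + (X + (-6 + u))/(u + u) = -5 + (-6 + X + u)/((2*u)) = -5 + (-6 + X + u)*(1/(2*u)) = -5 + (-6 + X + u)/(2*u))
10*(-76 + f(5, 11)) = 10*(-76 + (½)*(-6 + 5 - 9*11)/11) = 10*(-76 + (½)*(1/11)*(-6 + 5 - 99)) = 10*(-76 + (½)*(1/11)*(-100)) = 10*(-76 - 50/11) = 10*(-886/11) = -8860/11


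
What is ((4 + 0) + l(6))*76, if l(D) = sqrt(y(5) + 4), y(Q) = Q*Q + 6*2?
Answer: 304 + 76*sqrt(41) ≈ 790.64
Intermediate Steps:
y(Q) = 12 + Q**2 (y(Q) = Q**2 + 12 = 12 + Q**2)
l(D) = sqrt(41) (l(D) = sqrt((12 + 5**2) + 4) = sqrt((12 + 25) + 4) = sqrt(37 + 4) = sqrt(41))
((4 + 0) + l(6))*76 = ((4 + 0) + sqrt(41))*76 = (4 + sqrt(41))*76 = 304 + 76*sqrt(41)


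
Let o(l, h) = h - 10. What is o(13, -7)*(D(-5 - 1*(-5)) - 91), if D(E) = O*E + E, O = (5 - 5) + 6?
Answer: 1547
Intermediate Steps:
o(l, h) = -10 + h
O = 6 (O = 0 + 6 = 6)
D(E) = 7*E (D(E) = 6*E + E = 7*E)
o(13, -7)*(D(-5 - 1*(-5)) - 91) = (-10 - 7)*(7*(-5 - 1*(-5)) - 91) = -17*(7*(-5 + 5) - 91) = -17*(7*0 - 91) = -17*(0 - 91) = -17*(-91) = 1547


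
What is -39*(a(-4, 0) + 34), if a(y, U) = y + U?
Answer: -1170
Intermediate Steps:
a(y, U) = U + y
-39*(a(-4, 0) + 34) = -39*((0 - 4) + 34) = -39*(-4 + 34) = -39*30 = -1170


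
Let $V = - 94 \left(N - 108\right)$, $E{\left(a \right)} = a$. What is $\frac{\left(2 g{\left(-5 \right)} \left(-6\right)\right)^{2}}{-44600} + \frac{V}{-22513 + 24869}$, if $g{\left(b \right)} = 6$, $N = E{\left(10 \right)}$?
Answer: $\frac{12457553}{3283675} \approx 3.7938$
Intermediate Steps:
$N = 10$
$V = 9212$ ($V = - 94 \left(10 - 108\right) = \left(-94\right) \left(-98\right) = 9212$)
$\frac{\left(2 g{\left(-5 \right)} \left(-6\right)\right)^{2}}{-44600} + \frac{V}{-22513 + 24869} = \frac{\left(2 \cdot 6 \left(-6\right)\right)^{2}}{-44600} + \frac{9212}{-22513 + 24869} = \left(12 \left(-6\right)\right)^{2} \left(- \frac{1}{44600}\right) + \frac{9212}{2356} = \left(-72\right)^{2} \left(- \frac{1}{44600}\right) + 9212 \cdot \frac{1}{2356} = 5184 \left(- \frac{1}{44600}\right) + \frac{2303}{589} = - \frac{648}{5575} + \frac{2303}{589} = \frac{12457553}{3283675}$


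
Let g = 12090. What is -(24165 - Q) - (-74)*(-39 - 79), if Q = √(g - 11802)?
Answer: -32897 + 12*√2 ≈ -32880.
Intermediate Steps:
Q = 12*√2 (Q = √(12090 - 11802) = √288 = 12*√2 ≈ 16.971)
-(24165 - Q) - (-74)*(-39 - 79) = -(24165 - 12*√2) - (-74)*(-39 - 79) = -(24165 - 12*√2) - (-74)*(-118) = (-24165 + 12*√2) - 1*8732 = (-24165 + 12*√2) - 8732 = -32897 + 12*√2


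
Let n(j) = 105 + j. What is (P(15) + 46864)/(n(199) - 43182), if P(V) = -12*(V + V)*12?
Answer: -21272/21439 ≈ -0.99221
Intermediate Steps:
P(V) = -288*V (P(V) = -24*V*12 = -288*V)
(P(15) + 46864)/(n(199) - 43182) = (-288*15 + 46864)/((105 + 199) - 43182) = (-4320 + 46864)/(304 - 43182) = 42544/(-42878) = 42544*(-1/42878) = -21272/21439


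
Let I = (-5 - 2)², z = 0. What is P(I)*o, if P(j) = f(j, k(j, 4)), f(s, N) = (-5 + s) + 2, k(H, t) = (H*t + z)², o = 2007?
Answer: 92322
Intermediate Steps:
k(H, t) = H²*t² (k(H, t) = (H*t + 0)² = (H*t)² = H²*t²)
f(s, N) = -3 + s
I = 49 (I = (-7)² = 49)
P(j) = -3 + j
P(I)*o = (-3 + 49)*2007 = 46*2007 = 92322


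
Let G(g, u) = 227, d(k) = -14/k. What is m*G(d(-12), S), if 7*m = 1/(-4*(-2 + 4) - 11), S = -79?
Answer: -227/133 ≈ -1.7068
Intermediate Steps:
m = -1/133 (m = 1/(7*(-4*(-2 + 4) - 11)) = 1/(7*(-4*2 - 11)) = 1/(7*(-8 - 11)) = (⅐)/(-19) = (⅐)*(-1/19) = -1/133 ≈ -0.0075188)
m*G(d(-12), S) = -1/133*227 = -227/133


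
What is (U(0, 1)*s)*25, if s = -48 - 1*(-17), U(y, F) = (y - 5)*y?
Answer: 0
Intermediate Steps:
U(y, F) = y*(-5 + y) (U(y, F) = (-5 + y)*y = y*(-5 + y))
s = -31 (s = -48 + 17 = -31)
(U(0, 1)*s)*25 = ((0*(-5 + 0))*(-31))*25 = ((0*(-5))*(-31))*25 = (0*(-31))*25 = 0*25 = 0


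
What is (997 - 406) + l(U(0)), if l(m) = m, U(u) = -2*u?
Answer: 591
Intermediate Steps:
(997 - 406) + l(U(0)) = (997 - 406) - 2*0 = 591 + 0 = 591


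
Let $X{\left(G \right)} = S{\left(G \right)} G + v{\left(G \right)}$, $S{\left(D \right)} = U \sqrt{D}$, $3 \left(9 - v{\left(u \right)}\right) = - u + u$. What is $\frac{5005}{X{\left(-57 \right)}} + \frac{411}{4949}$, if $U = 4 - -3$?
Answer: $\frac{39924877}{453635238} + \frac{60515 i \sqrt{57}}{274986} \approx 0.088011 + 1.6615 i$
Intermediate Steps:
$U = 7$ ($U = 4 + 3 = 7$)
$v{\left(u \right)} = 9$ ($v{\left(u \right)} = 9 - \frac{- u + u}{3} = 9 - 0 = 9 + 0 = 9$)
$S{\left(D \right)} = 7 \sqrt{D}$
$X{\left(G \right)} = 9 + 7 G^{\frac{3}{2}}$ ($X{\left(G \right)} = 7 \sqrt{G} G + 9 = 7 G^{\frac{3}{2}} + 9 = 9 + 7 G^{\frac{3}{2}}$)
$\frac{5005}{X{\left(-57 \right)}} + \frac{411}{4949} = \frac{5005}{9 + 7 \left(-57\right)^{\frac{3}{2}}} + \frac{411}{4949} = \frac{5005}{9 + 7 \left(- 57 i \sqrt{57}\right)} + 411 \cdot \frac{1}{4949} = \frac{5005}{9 - 399 i \sqrt{57}} + \frac{411}{4949} = \frac{411}{4949} + \frac{5005}{9 - 399 i \sqrt{57}}$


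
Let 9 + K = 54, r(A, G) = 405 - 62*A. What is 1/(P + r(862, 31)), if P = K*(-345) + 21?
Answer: -1/68543 ≈ -1.4589e-5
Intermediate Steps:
K = 45 (K = -9 + 54 = 45)
P = -15504 (P = 45*(-345) + 21 = -15525 + 21 = -15504)
1/(P + r(862, 31)) = 1/(-15504 + (405 - 62*862)) = 1/(-15504 + (405 - 53444)) = 1/(-15504 - 53039) = 1/(-68543) = -1/68543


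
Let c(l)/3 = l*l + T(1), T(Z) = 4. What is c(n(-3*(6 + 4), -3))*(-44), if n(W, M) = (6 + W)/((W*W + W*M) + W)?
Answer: -211233/400 ≈ -528.08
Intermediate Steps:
n(W, M) = (6 + W)/(W + W**2 + M*W) (n(W, M) = (6 + W)/((W**2 + M*W) + W) = (6 + W)/(W + W**2 + M*W))
c(l) = 12 + 3*l**2 (c(l) = 3*(l*l + 4) = 3*(l**2 + 4) = 3*(4 + l**2) = 12 + 3*l**2)
c(n(-3*(6 + 4), -3))*(-44) = (12 + 3*((6 - 3*(6 + 4))/(((-3*(6 + 4)))*(1 - 3 - 3*(6 + 4))))**2)*(-44) = (12 + 3*((6 - 3*10)/(((-3*10))*(1 - 3 - 3*10)))**2)*(-44) = (12 + 3*((6 - 30)/((-30)*(1 - 3 - 30)))**2)*(-44) = (12 + 3*(-1/30*(-24)/(-32))**2)*(-44) = (12 + 3*(-1/30*(-1/32)*(-24))**2)*(-44) = (12 + 3*(-1/40)**2)*(-44) = (12 + 3*(1/1600))*(-44) = (12 + 3/1600)*(-44) = (19203/1600)*(-44) = -211233/400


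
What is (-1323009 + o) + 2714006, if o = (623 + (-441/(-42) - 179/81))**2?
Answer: 46964273629/26244 ≈ 1.7895e+6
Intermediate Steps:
o = 10458948361/26244 (o = (623 + (-441*(-1/42) - 179*1/81))**2 = (623 + (21/2 - 179/81))**2 = (623 + 1343/162)**2 = (102269/162)**2 = 10458948361/26244 ≈ 3.9853e+5)
(-1323009 + o) + 2714006 = (-1323009 + 10458948361/26244) + 2714006 = -24262099835/26244 + 2714006 = 46964273629/26244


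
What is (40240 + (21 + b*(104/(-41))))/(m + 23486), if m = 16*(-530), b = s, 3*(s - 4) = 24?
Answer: 1649453/615246 ≈ 2.6810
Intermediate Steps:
s = 12 (s = 4 + (⅓)*24 = 4 + 8 = 12)
b = 12
m = -8480
(40240 + (21 + b*(104/(-41))))/(m + 23486) = (40240 + (21 + 12*(104/(-41))))/(-8480 + 23486) = (40240 + (21 + 12*(104*(-1/41))))/15006 = (40240 + (21 + 12*(-104/41)))*(1/15006) = (40240 + (21 - 1248/41))*(1/15006) = (40240 - 387/41)*(1/15006) = (1649453/41)*(1/15006) = 1649453/615246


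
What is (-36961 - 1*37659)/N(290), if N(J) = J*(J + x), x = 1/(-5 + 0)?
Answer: -5330/6003 ≈ -0.88789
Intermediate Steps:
x = -⅕ (x = 1/(-5) = -⅕ ≈ -0.20000)
N(J) = J*(-⅕ + J) (N(J) = J*(J - ⅕) = J*(-⅕ + J))
(-36961 - 1*37659)/N(290) = (-36961 - 1*37659)/((290*(-⅕ + 290))) = (-36961 - 37659)/((290*(1449/5))) = -74620/84042 = -74620*1/84042 = -5330/6003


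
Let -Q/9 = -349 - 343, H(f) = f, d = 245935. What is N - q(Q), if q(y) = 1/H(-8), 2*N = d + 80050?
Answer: 1303941/8 ≈ 1.6299e+5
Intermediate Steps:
N = 325985/2 (N = (245935 + 80050)/2 = (1/2)*325985 = 325985/2 ≈ 1.6299e+5)
Q = 6228 (Q = -9*(-349 - 343) = -9*(-692) = 6228)
q(y) = -1/8 (q(y) = 1/(-8) = -1/8)
N - q(Q) = 325985/2 - 1*(-1/8) = 325985/2 + 1/8 = 1303941/8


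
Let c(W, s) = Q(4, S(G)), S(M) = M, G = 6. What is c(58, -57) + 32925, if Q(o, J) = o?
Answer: 32929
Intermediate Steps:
c(W, s) = 4
c(58, -57) + 32925 = 4 + 32925 = 32929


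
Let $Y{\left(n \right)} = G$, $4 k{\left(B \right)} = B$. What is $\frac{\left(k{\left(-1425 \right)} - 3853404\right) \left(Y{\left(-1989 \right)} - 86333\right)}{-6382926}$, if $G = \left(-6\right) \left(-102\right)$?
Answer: $- \frac{440464243187}{8510568} \approx -51755.0$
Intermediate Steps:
$k{\left(B \right)} = \frac{B}{4}$
$G = 612$
$Y{\left(n \right)} = 612$
$\frac{\left(k{\left(-1425 \right)} - 3853404\right) \left(Y{\left(-1989 \right)} - 86333\right)}{-6382926} = \frac{\left(\frac{1}{4} \left(-1425\right) - 3853404\right) \left(612 - 86333\right)}{-6382926} = \left(- \frac{1425}{4} - 3853404\right) \left(-85721\right) \left(- \frac{1}{6382926}\right) = \left(- \frac{15415041}{4}\right) \left(-85721\right) \left(- \frac{1}{6382926}\right) = \frac{1321392729561}{4} \left(- \frac{1}{6382926}\right) = - \frac{440464243187}{8510568}$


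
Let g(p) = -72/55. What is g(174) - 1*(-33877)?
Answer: 1863163/55 ≈ 33876.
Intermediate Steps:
g(p) = -72/55 (g(p) = -72*1/55 = -72/55)
g(174) - 1*(-33877) = -72/55 - 1*(-33877) = -72/55 + 33877 = 1863163/55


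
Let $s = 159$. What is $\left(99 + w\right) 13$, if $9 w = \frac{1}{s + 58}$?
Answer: $\frac{2513524}{1953} \approx 1287.0$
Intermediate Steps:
$w = \frac{1}{1953}$ ($w = \frac{1}{9 \left(159 + 58\right)} = \frac{1}{9 \cdot 217} = \frac{1}{9} \cdot \frac{1}{217} = \frac{1}{1953} \approx 0.00051203$)
$\left(99 + w\right) 13 = \left(99 + \frac{1}{1953}\right) 13 = \frac{193348}{1953} \cdot 13 = \frac{2513524}{1953}$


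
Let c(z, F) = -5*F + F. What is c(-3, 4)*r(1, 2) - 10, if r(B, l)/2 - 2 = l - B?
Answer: -106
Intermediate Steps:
r(B, l) = 4 - 2*B + 2*l (r(B, l) = 4 + 2*(l - B) = 4 + (-2*B + 2*l) = 4 - 2*B + 2*l)
c(z, F) = -4*F
c(-3, 4)*r(1, 2) - 10 = (-4*4)*(4 - 2*1 + 2*2) - 10 = -16*(4 - 2 + 4) - 10 = -16*6 - 10 = -96 - 10 = -106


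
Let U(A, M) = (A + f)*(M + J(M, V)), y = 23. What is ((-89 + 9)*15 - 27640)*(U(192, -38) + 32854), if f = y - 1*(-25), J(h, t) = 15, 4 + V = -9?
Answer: -788312560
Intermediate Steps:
V = -13 (V = -4 - 9 = -13)
f = 48 (f = 23 - 1*(-25) = 23 + 25 = 48)
U(A, M) = (15 + M)*(48 + A) (U(A, M) = (A + 48)*(M + 15) = (48 + A)*(15 + M) = (15 + M)*(48 + A))
((-89 + 9)*15 - 27640)*(U(192, -38) + 32854) = ((-89 + 9)*15 - 27640)*((720 + 15*192 + 48*(-38) + 192*(-38)) + 32854) = (-80*15 - 27640)*((720 + 2880 - 1824 - 7296) + 32854) = (-1200 - 27640)*(-5520 + 32854) = -28840*27334 = -788312560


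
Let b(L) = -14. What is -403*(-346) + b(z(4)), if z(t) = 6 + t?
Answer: 139424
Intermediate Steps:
-403*(-346) + b(z(4)) = -403*(-346) - 14 = 139438 - 14 = 139424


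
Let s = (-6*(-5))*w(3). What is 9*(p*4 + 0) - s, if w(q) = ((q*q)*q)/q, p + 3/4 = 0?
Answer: -297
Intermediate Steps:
p = -¾ (p = -¾ + 0 = -¾ ≈ -0.75000)
w(q) = q² (w(q) = (q²*q)/q = q³/q = q²)
s = 270 (s = -6*(-5)*3² = 30*9 = 270)
9*(p*4 + 0) - s = 9*(-¾*4 + 0) - 1*270 = 9*(-3 + 0) - 270 = 9*(-3) - 270 = -27 - 270 = -297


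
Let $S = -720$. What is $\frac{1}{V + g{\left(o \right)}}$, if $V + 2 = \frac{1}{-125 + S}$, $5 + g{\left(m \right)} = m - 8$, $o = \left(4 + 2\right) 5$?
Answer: $\frac{845}{12674} \approx 0.066672$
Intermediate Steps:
$o = 30$ ($o = 6 \cdot 5 = 30$)
$g{\left(m \right)} = -13 + m$ ($g{\left(m \right)} = -5 + \left(m - 8\right) = -5 + \left(-8 + m\right) = -13 + m$)
$V = - \frac{1691}{845}$ ($V = -2 + \frac{1}{-125 - 720} = -2 + \frac{1}{-845} = -2 - \frac{1}{845} = - \frac{1691}{845} \approx -2.0012$)
$\frac{1}{V + g{\left(o \right)}} = \frac{1}{- \frac{1691}{845} + \left(-13 + 30\right)} = \frac{1}{- \frac{1691}{845} + 17} = \frac{1}{\frac{12674}{845}} = \frac{845}{12674}$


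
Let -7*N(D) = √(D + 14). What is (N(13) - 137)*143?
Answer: -19591 - 429*√3/7 ≈ -19697.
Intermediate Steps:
N(D) = -√(14 + D)/7 (N(D) = -√(D + 14)/7 = -√(14 + D)/7)
(N(13) - 137)*143 = (-√(14 + 13)/7 - 137)*143 = (-3*√3/7 - 137)*143 = (-137 - 3*√3/7)*143 = -19591 - 429*√3/7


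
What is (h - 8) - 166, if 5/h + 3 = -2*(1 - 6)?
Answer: -1213/7 ≈ -173.29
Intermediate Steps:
h = 5/7 (h = 5/(-3 - 2*(1 - 6)) = 5/(-3 - 2*(-5)) = 5/(-3 + 10) = 5/7 ≈ 0.71429)
(h - 8) - 166 = (5/7 - 8) - 166 = -51/7 - 166 = -1213/7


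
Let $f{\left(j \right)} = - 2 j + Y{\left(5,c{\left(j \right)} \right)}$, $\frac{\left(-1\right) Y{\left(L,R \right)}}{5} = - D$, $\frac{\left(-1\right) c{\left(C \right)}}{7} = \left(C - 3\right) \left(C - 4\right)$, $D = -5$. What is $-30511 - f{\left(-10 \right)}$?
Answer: $-30506$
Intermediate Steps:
$c{\left(C \right)} = - 7 \left(-4 + C\right) \left(-3 + C\right)$ ($c{\left(C \right)} = - 7 \left(C - 3\right) \left(C - 4\right) = - 7 \left(-3 + C\right) \left(-4 + C\right) = - 7 \left(-4 + C\right) \left(-3 + C\right)$)
$Y{\left(L,R \right)} = -25$ ($Y{\left(L,R \right)} = - 5 \left(\left(-1\right) \left(-5\right)\right) = \left(-5\right) 5 = -25$)
$f{\left(j \right)} = -25 - 2 j$ ($f{\left(j \right)} = - 2 j - 25 = -25 - 2 j$)
$-30511 - f{\left(-10 \right)} = -30511 - \left(-25 - -20\right) = -30511 - \left(-25 + 20\right) = -30511 - -5 = -30511 + 5 = -30506$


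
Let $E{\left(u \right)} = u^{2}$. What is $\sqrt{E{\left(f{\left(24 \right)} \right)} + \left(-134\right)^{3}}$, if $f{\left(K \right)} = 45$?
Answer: $i \sqrt{2404079} \approx 1550.5 i$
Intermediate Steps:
$\sqrt{E{\left(f{\left(24 \right)} \right)} + \left(-134\right)^{3}} = \sqrt{45^{2} + \left(-134\right)^{3}} = \sqrt{2025 - 2406104} = \sqrt{-2404079} = i \sqrt{2404079}$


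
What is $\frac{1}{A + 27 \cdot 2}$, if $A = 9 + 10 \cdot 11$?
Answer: $\frac{1}{173} \approx 0.0057803$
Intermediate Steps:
$A = 119$ ($A = 9 + 110 = 119$)
$\frac{1}{A + 27 \cdot 2} = \frac{1}{119 + 27 \cdot 2} = \frac{1}{119 + 54} = \frac{1}{173}$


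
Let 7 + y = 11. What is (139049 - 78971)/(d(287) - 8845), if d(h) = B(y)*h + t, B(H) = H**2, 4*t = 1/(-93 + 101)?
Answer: -640832/45365 ≈ -14.126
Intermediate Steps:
t = 1/32 (t = 1/(4*(-93 + 101)) = (1/4)/8 = (1/4)*(1/8) = 1/32 ≈ 0.031250)
y = 4 (y = -7 + 11 = 4)
d(h) = 1/32 + 16*h (d(h) = 4**2*h + 1/32 = 16*h + 1/32 = 1/32 + 16*h)
(139049 - 78971)/(d(287) - 8845) = (139049 - 78971)/((1/32 + 16*287) - 8845) = 60078/((1/32 + 4592) - 8845) = 60078/(146945/32 - 8845) = 60078/(-136095/32) = 60078*(-32/136095) = -640832/45365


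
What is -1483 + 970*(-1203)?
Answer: -1168393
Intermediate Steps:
-1483 + 970*(-1203) = -1483 - 1166910 = -1168393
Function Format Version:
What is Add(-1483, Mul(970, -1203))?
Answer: -1168393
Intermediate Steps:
Add(-1483, Mul(970, -1203)) = Add(-1483, -1166910) = -1168393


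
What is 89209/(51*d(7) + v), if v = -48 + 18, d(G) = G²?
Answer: 89209/2469 ≈ 36.132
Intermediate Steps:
v = -30
89209/(51*d(7) + v) = 89209/(51*7² - 30) = 89209/(51*49 - 30) = 89209/(2499 - 30) = 89209/2469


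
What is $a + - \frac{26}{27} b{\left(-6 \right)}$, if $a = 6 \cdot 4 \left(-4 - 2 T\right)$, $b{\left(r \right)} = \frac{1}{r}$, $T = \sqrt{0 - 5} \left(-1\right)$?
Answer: $- \frac{7763}{81} + 48 i \sqrt{5} \approx -95.839 + 107.33 i$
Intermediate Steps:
$T = - i \sqrt{5}$ ($T = \sqrt{-5} \left(-1\right) = i \sqrt{5} \left(-1\right) = - i \sqrt{5} \approx - 2.2361 i$)
$a = -96 + 48 i \sqrt{5}$ ($a = 6 \cdot 4 \left(-4 - 2 \left(- i \sqrt{5}\right)\right) = 24 \left(-4 + 2 i \sqrt{5}\right) = -96 + 48 i \sqrt{5} \approx -96.0 + 107.33 i$)
$a + - \frac{26}{27} b{\left(-6 \right)} = \left(-96 + 48 i \sqrt{5}\right) + \frac{\left(-26\right) \frac{1}{27}}{-6} = \left(-96 + 48 i \sqrt{5}\right) + \left(-26\right) \frac{1}{27} \left(- \frac{1}{6}\right) = \left(-96 + 48 i \sqrt{5}\right) - - \frac{13}{81} = \left(-96 + 48 i \sqrt{5}\right) + \frac{13}{81} = - \frac{7763}{81} + 48 i \sqrt{5}$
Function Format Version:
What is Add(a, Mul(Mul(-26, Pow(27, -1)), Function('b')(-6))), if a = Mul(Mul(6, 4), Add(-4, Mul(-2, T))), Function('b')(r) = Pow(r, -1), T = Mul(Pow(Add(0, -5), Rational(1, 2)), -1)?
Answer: Add(Rational(-7763, 81), Mul(48, I, Pow(5, Rational(1, 2)))) ≈ Add(-95.839, Mul(107.33, I))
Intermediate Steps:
T = Mul(-1, I, Pow(5, Rational(1, 2))) (T = Mul(Pow(-5, Rational(1, 2)), -1) = Mul(Mul(I, Pow(5, Rational(1, 2))), -1) = Mul(-1, I, Pow(5, Rational(1, 2))) ≈ Mul(-2.2361, I))
a = Add(-96, Mul(48, I, Pow(5, Rational(1, 2)))) (a = Mul(Mul(6, 4), Add(-4, Mul(-2, Mul(-1, I, Pow(5, Rational(1, 2)))))) = Mul(24, Add(-4, Mul(2, I, Pow(5, Rational(1, 2))))) = Add(-96, Mul(48, I, Pow(5, Rational(1, 2)))) ≈ Add(-96.000, Mul(107.33, I)))
Add(a, Mul(Mul(-26, Pow(27, -1)), Function('b')(-6))) = Add(Add(-96, Mul(48, I, Pow(5, Rational(1, 2)))), Mul(Mul(-26, Pow(27, -1)), Pow(-6, -1))) = Add(Add(-96, Mul(48, I, Pow(5, Rational(1, 2)))), Mul(Mul(-26, Rational(1, 27)), Rational(-1, 6))) = Add(Add(-96, Mul(48, I, Pow(5, Rational(1, 2)))), Mul(Rational(-26, 27), Rational(-1, 6))) = Add(Add(-96, Mul(48, I, Pow(5, Rational(1, 2)))), Rational(13, 81)) = Add(Rational(-7763, 81), Mul(48, I, Pow(5, Rational(1, 2))))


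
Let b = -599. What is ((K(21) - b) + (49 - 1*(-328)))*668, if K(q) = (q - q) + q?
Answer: 665996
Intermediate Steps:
K(q) = q (K(q) = 0 + q = q)
((K(21) - b) + (49 - 1*(-328)))*668 = ((21 - 1*(-599)) + (49 - 1*(-328)))*668 = ((21 + 599) + (49 + 328))*668 = (620 + 377)*668 = 997*668 = 665996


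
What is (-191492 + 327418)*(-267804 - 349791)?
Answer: -83947217970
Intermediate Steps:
(-191492 + 327418)*(-267804 - 349791) = 135926*(-617595) = -83947217970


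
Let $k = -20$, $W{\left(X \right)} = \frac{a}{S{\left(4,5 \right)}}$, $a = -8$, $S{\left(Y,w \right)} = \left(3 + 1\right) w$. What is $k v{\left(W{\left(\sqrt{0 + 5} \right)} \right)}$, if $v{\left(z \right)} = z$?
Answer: $8$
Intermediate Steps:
$S{\left(Y,w \right)} = 4 w$
$W{\left(X \right)} = - \frac{2}{5}$ ($W{\left(X \right)} = - \frac{8}{4 \cdot 5} = - \frac{8}{20} = \left(-8\right) \frac{1}{20} = - \frac{2}{5}$)
$k v{\left(W{\left(\sqrt{0 + 5} \right)} \right)} = \left(-20\right) \left(- \frac{2}{5}\right) = 8$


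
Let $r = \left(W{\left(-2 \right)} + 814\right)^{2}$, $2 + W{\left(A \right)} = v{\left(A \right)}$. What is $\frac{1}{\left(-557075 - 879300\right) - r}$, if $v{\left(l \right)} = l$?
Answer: $- \frac{1}{2092475} \approx -4.779 \cdot 10^{-7}$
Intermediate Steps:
$W{\left(A \right)} = -2 + A$
$r = 656100$ ($r = \left(\left(-2 - 2\right) + 814\right)^{2} = \left(-4 + 814\right)^{2} = 810^{2} = 656100$)
$\frac{1}{\left(-557075 - 879300\right) - r} = \frac{1}{\left(-557075 - 879300\right) - 656100} = \frac{1}{-1436375 - 656100} = \frac{1}{-2092475} = - \frac{1}{2092475}$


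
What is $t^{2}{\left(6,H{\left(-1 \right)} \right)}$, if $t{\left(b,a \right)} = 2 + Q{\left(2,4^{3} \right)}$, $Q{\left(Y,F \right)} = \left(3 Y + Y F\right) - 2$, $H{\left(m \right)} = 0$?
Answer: $17956$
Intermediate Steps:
$Q{\left(Y,F \right)} = -2 + 3 Y + F Y$ ($Q{\left(Y,F \right)} = \left(3 Y + F Y\right) - 2 = -2 + 3 Y + F Y$)
$t{\left(b,a \right)} = 134$ ($t{\left(b,a \right)} = 2 + \left(-2 + 3 \cdot 2 + 4^{3} \cdot 2\right) = 2 + \left(-2 + 6 + 64 \cdot 2\right) = 2 + \left(-2 + 6 + 128\right) = 2 + 132 = 134$)
$t^{2}{\left(6,H{\left(-1 \right)} \right)} = 134^{2} = 17956$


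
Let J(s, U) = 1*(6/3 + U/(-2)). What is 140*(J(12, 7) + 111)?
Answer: 15330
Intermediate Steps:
J(s, U) = 2 - U/2 (J(s, U) = 1*(6*(⅓) + U*(-½)) = 1*(2 - U/2) = 2 - U/2)
140*(J(12, 7) + 111) = 140*((2 - ½*7) + 111) = 140*((2 - 7/2) + 111) = 140*(-3/2 + 111) = 140*(219/2) = 15330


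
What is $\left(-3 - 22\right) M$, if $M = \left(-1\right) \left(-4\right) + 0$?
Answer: $-100$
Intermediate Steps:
$M = 4$ ($M = 4 + 0 = 4$)
$\left(-3 - 22\right) M = \left(-3 - 22\right) 4 = \left(-25\right) 4 = -100$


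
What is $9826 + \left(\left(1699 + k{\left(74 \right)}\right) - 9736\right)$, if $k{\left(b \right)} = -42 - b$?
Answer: $1673$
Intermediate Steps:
$9826 + \left(\left(1699 + k{\left(74 \right)}\right) - 9736\right) = 9826 + \left(\left(1699 - 116\right) - 9736\right) = 9826 + \left(1583 - 9736\right) = 9826 - 8153 = 1673$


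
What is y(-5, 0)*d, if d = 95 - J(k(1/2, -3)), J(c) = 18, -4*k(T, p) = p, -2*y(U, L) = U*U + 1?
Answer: -1001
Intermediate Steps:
y(U, L) = -½ - U²/2 (y(U, L) = -(U*U + 1)/2 = -(U² + 1)/2 = -(1 + U²)/2 = -½ - U²/2)
k(T, p) = -p/4
d = 77 (d = 95 - 1*18 = 95 - 18 = 77)
y(-5, 0)*d = (-½ - ½*(-5)²)*77 = (-½ - ½*25)*77 = (-½ - 25/2)*77 = -13*77 = -1001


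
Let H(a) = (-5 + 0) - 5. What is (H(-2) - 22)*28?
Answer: -896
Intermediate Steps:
H(a) = -10 (H(a) = -5 - 5 = -10)
(H(-2) - 22)*28 = (-10 - 22)*28 = -32*28 = -896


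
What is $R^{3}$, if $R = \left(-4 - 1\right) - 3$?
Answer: $-512$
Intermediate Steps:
$R = -8$ ($R = -5 - 3 = -8$)
$R^{3} = \left(-8\right)^{3} = -512$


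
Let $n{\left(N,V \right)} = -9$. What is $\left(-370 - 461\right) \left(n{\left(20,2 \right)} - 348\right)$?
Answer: $296667$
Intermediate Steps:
$\left(-370 - 461\right) \left(n{\left(20,2 \right)} - 348\right) = \left(-370 - 461\right) \left(-9 - 348\right) = \left(-370 - 461\right) \left(-357\right) = \left(-831\right) \left(-357\right) = 296667$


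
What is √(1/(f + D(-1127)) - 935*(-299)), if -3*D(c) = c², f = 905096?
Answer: √583867179110168242/1445159 ≈ 528.74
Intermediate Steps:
D(c) = -c²/3
√(1/(f + D(-1127)) - 935*(-299)) = √(1/(905096 - ⅓*(-1127)²) - 935*(-299)) = √(1/(905096 - ⅓*1270129) + 279565) = √(1/(905096 - 1270129/3) + 279565) = √(1/(1445159/3) + 279565) = √(3/1445159 + 279565) = √(404015875838/1445159) = √583867179110168242/1445159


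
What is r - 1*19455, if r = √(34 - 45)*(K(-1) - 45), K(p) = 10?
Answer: -19455 - 35*I*√11 ≈ -19455.0 - 116.08*I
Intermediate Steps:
r = -35*I*√11 (r = √(34 - 45)*(10 - 45) = √(-11)*(-35) = (I*√11)*(-35) = -35*I*√11 ≈ -116.08*I)
r - 1*19455 = -35*I*√11 - 1*19455 = -35*I*√11 - 19455 = -19455 - 35*I*√11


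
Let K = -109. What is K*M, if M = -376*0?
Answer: 0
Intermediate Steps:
M = 0
K*M = -109*0 = 0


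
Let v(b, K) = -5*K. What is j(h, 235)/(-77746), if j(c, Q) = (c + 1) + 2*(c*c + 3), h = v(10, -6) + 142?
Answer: -59347/77746 ≈ -0.76334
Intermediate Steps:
h = 172 (h = -5*(-6) + 142 = 30 + 142 = 172)
j(c, Q) = 7 + c + 2*c**2 (j(c, Q) = (1 + c) + 2*(c**2 + 3) = (1 + c) + 2*(3 + c**2) = (1 + c) + (6 + 2*c**2) = 7 + c + 2*c**2)
j(h, 235)/(-77746) = (7 + 172 + 2*172**2)/(-77746) = (7 + 172 + 2*29584)*(-1/77746) = (7 + 172 + 59168)*(-1/77746) = 59347*(-1/77746) = -59347/77746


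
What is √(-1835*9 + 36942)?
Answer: √20427 ≈ 142.92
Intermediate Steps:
√(-1835*9 + 36942) = √(-16515 + 36942) = √20427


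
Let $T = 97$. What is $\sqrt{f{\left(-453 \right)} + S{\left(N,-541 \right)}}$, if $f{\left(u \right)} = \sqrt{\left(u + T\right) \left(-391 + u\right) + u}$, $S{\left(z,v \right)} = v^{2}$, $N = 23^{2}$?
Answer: $\sqrt{292681 + \sqrt{300011}} \approx 541.51$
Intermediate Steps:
$N = 529$
$f{\left(u \right)} = \sqrt{u + \left(-391 + u\right) \left(97 + u\right)}$ ($f{\left(u \right)} = \sqrt{\left(u + 97\right) \left(-391 + u\right) + u} = \sqrt{\left(97 + u\right) \left(-391 + u\right) + u} = \sqrt{\left(-391 + u\right) \left(97 + u\right) + u} = \sqrt{u + \left(-391 + u\right) \left(97 + u\right)}$)
$\sqrt{f{\left(-453 \right)} + S{\left(N,-541 \right)}} = \sqrt{\sqrt{-37927 + \left(-453\right)^{2} - -132729} + \left(-541\right)^{2}} = \sqrt{\sqrt{-37927 + 205209 + 132729} + 292681} = \sqrt{\sqrt{300011} + 292681} = \sqrt{292681 + \sqrt{300011}}$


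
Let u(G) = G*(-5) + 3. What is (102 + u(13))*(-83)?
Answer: -3320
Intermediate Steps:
u(G) = 3 - 5*G (u(G) = -5*G + 3 = 3 - 5*G)
(102 + u(13))*(-83) = (102 + (3 - 5*13))*(-83) = (102 + (3 - 65))*(-83) = (102 - 62)*(-83) = 40*(-83) = -3320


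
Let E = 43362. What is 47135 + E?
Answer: 90497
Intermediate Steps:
47135 + E = 47135 + 43362 = 90497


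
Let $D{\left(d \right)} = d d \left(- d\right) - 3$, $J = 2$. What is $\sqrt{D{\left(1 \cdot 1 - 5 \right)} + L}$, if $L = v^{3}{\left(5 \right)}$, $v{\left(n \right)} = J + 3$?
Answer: $\sqrt{186} \approx 13.638$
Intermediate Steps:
$v{\left(n \right)} = 5$ ($v{\left(n \right)} = 2 + 3 = 5$)
$D{\left(d \right)} = -3 - d^{3}$ ($D{\left(d \right)} = d \left(- d^{2}\right) - 3 = - d^{3} - 3 = -3 - d^{3}$)
$L = 125$ ($L = 5^{3} = 125$)
$\sqrt{D{\left(1 \cdot 1 - 5 \right)} + L} = \sqrt{\left(-3 - \left(1 \cdot 1 - 5\right)^{3}\right) + 125} = \sqrt{\left(-3 - \left(1 - 5\right)^{3}\right) + 125} = \sqrt{\left(-3 - \left(-4\right)^{3}\right) + 125} = \sqrt{\left(-3 - -64\right) + 125} = \sqrt{\left(-3 + 64\right) + 125} = \sqrt{61 + 125} = \sqrt{186}$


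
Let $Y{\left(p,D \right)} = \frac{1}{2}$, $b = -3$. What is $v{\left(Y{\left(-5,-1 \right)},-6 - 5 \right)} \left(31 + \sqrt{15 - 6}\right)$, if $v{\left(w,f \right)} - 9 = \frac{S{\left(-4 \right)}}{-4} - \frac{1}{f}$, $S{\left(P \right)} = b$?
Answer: $\frac{7361}{22} \approx 334.59$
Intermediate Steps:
$S{\left(P \right)} = -3$
$Y{\left(p,D \right)} = \frac{1}{2}$
$v{\left(w,f \right)} = \frac{39}{4} - \frac{1}{f}$ ($v{\left(w,f \right)} = 9 - \left(- \frac{3}{4} + \frac{1}{f}\right) = 9 + \left(\frac{3}{4} - \frac{1}{f}\right) = \frac{39}{4} - \frac{1}{f}$)
$v{\left(Y{\left(-5,-1 \right)},-6 - 5 \right)} \left(31 + \sqrt{15 - 6}\right) = \left(\frac{39}{4} - \frac{1}{-6 - 5}\right) \left(31 + \sqrt{15 - 6}\right) = \left(\frac{39}{4} - \frac{1}{-6 - 5}\right) \left(31 + \sqrt{9}\right) = \left(\frac{39}{4} - \frac{1}{-11}\right) \left(31 + 3\right) = \left(\frac{39}{4} - - \frac{1}{11}\right) 34 = \left(\frac{39}{4} + \frac{1}{11}\right) 34 = \frac{433}{44} \cdot 34 = \frac{7361}{22}$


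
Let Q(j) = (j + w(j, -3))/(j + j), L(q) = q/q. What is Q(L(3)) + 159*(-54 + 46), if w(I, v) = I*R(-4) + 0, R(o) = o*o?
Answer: -2527/2 ≈ -1263.5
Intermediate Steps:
R(o) = o²
L(q) = 1
w(I, v) = 16*I (w(I, v) = I*(-4)² + 0 = I*16 + 0 = 16*I + 0 = 16*I)
Q(j) = 17/2 (Q(j) = (j + 16*j)/(j + j) = (17*j)/((2*j)) = (17*j)*(1/(2*j)) = 17/2)
Q(L(3)) + 159*(-54 + 46) = 17/2 + 159*(-54 + 46) = 17/2 + 159*(-8) = 17/2 - 1272 = -2527/2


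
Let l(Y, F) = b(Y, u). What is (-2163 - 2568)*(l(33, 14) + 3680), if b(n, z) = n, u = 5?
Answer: -17566203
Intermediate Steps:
l(Y, F) = Y
(-2163 - 2568)*(l(33, 14) + 3680) = (-2163 - 2568)*(33 + 3680) = -4731*3713 = -17566203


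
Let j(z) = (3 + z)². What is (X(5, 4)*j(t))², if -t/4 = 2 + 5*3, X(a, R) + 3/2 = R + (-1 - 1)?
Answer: 17850625/4 ≈ 4.4627e+6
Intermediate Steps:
X(a, R) = -7/2 + R (X(a, R) = -3/2 + (R + (-1 - 1)) = -3/2 + (R - 2) = -3/2 + (-2 + R) = -7/2 + R)
t = -68 (t = -4*(2 + 5*3) = -4*(2 + 15) = -4*17 = -68)
(X(5, 4)*j(t))² = ((-7/2 + 4)*(3 - 68)²)² = ((½)*(-65)²)² = ((½)*4225)² = (4225/2)² = 17850625/4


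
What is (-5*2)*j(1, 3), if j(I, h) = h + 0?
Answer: -30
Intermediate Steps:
j(I, h) = h
(-5*2)*j(1, 3) = -5*2*3 = -10*3 = -30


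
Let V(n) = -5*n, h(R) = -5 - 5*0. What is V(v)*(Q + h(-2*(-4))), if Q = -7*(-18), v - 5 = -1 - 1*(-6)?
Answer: -6050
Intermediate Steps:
v = 10 (v = 5 + (-1 - 1*(-6)) = 5 + (-1 + 6) = 5 + 5 = 10)
Q = 126
h(R) = -5 (h(R) = -5 + 0 = -5)
V(v)*(Q + h(-2*(-4))) = (-5*10)*(126 - 5) = -50*121 = -6050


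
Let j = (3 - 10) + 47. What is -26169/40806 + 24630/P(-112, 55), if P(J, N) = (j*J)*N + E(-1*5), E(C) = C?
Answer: -165627205/223440054 ≈ -0.74126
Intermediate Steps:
j = 40 (j = -7 + 47 = 40)
P(J, N) = -5 + 40*J*N (P(J, N) = (40*J)*N - 1*5 = 40*J*N - 5 = -5 + 40*J*N)
-26169/40806 + 24630/P(-112, 55) = -26169/40806 + 24630/(-5 + 40*(-112)*55) = -26169*1/40806 + 24630/(-5 - 246400) = -8723/13602 + 24630/(-246405) = -8723/13602 + 24630*(-1/246405) = -8723/13602 - 1642/16427 = -165627205/223440054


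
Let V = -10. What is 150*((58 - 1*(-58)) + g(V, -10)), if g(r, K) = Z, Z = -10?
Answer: 15900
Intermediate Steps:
g(r, K) = -10
150*((58 - 1*(-58)) + g(V, -10)) = 150*((58 - 1*(-58)) - 10) = 150*((58 + 58) - 10) = 150*(116 - 10) = 150*106 = 15900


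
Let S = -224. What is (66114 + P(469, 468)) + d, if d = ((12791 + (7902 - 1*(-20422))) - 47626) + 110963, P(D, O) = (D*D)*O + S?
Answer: 103112090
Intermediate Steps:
P(D, O) = -224 + O*D**2 (P(D, O) = (D*D)*O - 224 = D**2*O - 224 = O*D**2 - 224 = -224 + O*D**2)
d = 104452 (d = ((12791 + (7902 + 20422)) - 47626) + 110963 = ((12791 + 28324) - 47626) + 110963 = (41115 - 47626) + 110963 = -6511 + 110963 = 104452)
(66114 + P(469, 468)) + d = (66114 + (-224 + 468*469**2)) + 104452 = (66114 + (-224 + 468*219961)) + 104452 = (66114 + (-224 + 102941748)) + 104452 = (66114 + 102941524) + 104452 = 103007638 + 104452 = 103112090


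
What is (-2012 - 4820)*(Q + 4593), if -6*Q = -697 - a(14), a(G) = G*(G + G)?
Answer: -32619384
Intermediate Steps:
a(G) = 2*G² (a(G) = G*(2*G) = 2*G²)
Q = 363/2 (Q = -(-697 - 2*14²)/6 = -(-697 - 2*196)/6 = -(-697 - 1*392)/6 = -(-697 - 392)/6 = -⅙*(-1089) = 363/2 ≈ 181.50)
(-2012 - 4820)*(Q + 4593) = (-2012 - 4820)*(363/2 + 4593) = -6832*9549/2 = -32619384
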